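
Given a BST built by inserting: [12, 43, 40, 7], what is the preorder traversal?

Tree insertion order: [12, 43, 40, 7]
Tree (level-order array): [12, 7, 43, None, None, 40]
Preorder traversal: [12, 7, 43, 40]


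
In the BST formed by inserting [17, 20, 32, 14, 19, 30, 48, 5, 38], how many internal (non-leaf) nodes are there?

Tree built from: [17, 20, 32, 14, 19, 30, 48, 5, 38]
Tree (level-order array): [17, 14, 20, 5, None, 19, 32, None, None, None, None, 30, 48, None, None, 38]
Rule: An internal node has at least one child.
Per-node child counts:
  node 17: 2 child(ren)
  node 14: 1 child(ren)
  node 5: 0 child(ren)
  node 20: 2 child(ren)
  node 19: 0 child(ren)
  node 32: 2 child(ren)
  node 30: 0 child(ren)
  node 48: 1 child(ren)
  node 38: 0 child(ren)
Matching nodes: [17, 14, 20, 32, 48]
Count of internal (non-leaf) nodes: 5


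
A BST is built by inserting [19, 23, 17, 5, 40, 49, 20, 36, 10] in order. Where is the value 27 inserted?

Starting tree (level order): [19, 17, 23, 5, None, 20, 40, None, 10, None, None, 36, 49]
Insertion path: 19 -> 23 -> 40 -> 36
Result: insert 27 as left child of 36
Final tree (level order): [19, 17, 23, 5, None, 20, 40, None, 10, None, None, 36, 49, None, None, 27]


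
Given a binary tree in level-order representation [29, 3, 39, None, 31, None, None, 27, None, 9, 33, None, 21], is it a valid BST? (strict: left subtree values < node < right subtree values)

Level-order array: [29, 3, 39, None, 31, None, None, 27, None, 9, 33, None, 21]
Validate using subtree bounds (lo, hi): at each node, require lo < value < hi,
then recurse left with hi=value and right with lo=value.
Preorder trace (stopping at first violation):
  at node 29 with bounds (-inf, +inf): OK
  at node 3 with bounds (-inf, 29): OK
  at node 31 with bounds (3, 29): VIOLATION
Node 31 violates its bound: not (3 < 31 < 29).
Result: Not a valid BST


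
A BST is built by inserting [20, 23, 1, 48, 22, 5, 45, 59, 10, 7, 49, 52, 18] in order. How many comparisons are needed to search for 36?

Search path for 36: 20 -> 23 -> 48 -> 45
Found: False
Comparisons: 4


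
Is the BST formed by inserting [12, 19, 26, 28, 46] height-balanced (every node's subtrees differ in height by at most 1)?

Tree (level-order array): [12, None, 19, None, 26, None, 28, None, 46]
Definition: a tree is height-balanced if, at every node, |h(left) - h(right)| <= 1 (empty subtree has height -1).
Bottom-up per-node check:
  node 46: h_left=-1, h_right=-1, diff=0 [OK], height=0
  node 28: h_left=-1, h_right=0, diff=1 [OK], height=1
  node 26: h_left=-1, h_right=1, diff=2 [FAIL (|-1-1|=2 > 1)], height=2
  node 19: h_left=-1, h_right=2, diff=3 [FAIL (|-1-2|=3 > 1)], height=3
  node 12: h_left=-1, h_right=3, diff=4 [FAIL (|-1-3|=4 > 1)], height=4
Node 26 violates the condition: |-1 - 1| = 2 > 1.
Result: Not balanced


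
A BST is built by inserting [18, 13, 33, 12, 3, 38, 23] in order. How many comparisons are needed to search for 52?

Search path for 52: 18 -> 33 -> 38
Found: False
Comparisons: 3


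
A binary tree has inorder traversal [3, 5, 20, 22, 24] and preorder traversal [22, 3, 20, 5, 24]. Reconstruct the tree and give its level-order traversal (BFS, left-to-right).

Inorder:  [3, 5, 20, 22, 24]
Preorder: [22, 3, 20, 5, 24]
Algorithm: preorder visits root first, so consume preorder in order;
for each root, split the current inorder slice at that value into
left-subtree inorder and right-subtree inorder, then recurse.
Recursive splits:
  root=22; inorder splits into left=[3, 5, 20], right=[24]
  root=3; inorder splits into left=[], right=[5, 20]
  root=20; inorder splits into left=[5], right=[]
  root=5; inorder splits into left=[], right=[]
  root=24; inorder splits into left=[], right=[]
Reconstructed level-order: [22, 3, 24, 20, 5]


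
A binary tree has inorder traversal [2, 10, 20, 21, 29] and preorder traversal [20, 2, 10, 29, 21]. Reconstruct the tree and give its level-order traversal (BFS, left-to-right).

Inorder:  [2, 10, 20, 21, 29]
Preorder: [20, 2, 10, 29, 21]
Algorithm: preorder visits root first, so consume preorder in order;
for each root, split the current inorder slice at that value into
left-subtree inorder and right-subtree inorder, then recurse.
Recursive splits:
  root=20; inorder splits into left=[2, 10], right=[21, 29]
  root=2; inorder splits into left=[], right=[10]
  root=10; inorder splits into left=[], right=[]
  root=29; inorder splits into left=[21], right=[]
  root=21; inorder splits into left=[], right=[]
Reconstructed level-order: [20, 2, 29, 10, 21]


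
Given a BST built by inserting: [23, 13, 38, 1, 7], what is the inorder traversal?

Tree insertion order: [23, 13, 38, 1, 7]
Tree (level-order array): [23, 13, 38, 1, None, None, None, None, 7]
Inorder traversal: [1, 7, 13, 23, 38]


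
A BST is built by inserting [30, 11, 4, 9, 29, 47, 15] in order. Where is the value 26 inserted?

Starting tree (level order): [30, 11, 47, 4, 29, None, None, None, 9, 15]
Insertion path: 30 -> 11 -> 29 -> 15
Result: insert 26 as right child of 15
Final tree (level order): [30, 11, 47, 4, 29, None, None, None, 9, 15, None, None, None, None, 26]


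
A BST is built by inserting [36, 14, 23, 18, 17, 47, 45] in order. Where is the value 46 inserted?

Starting tree (level order): [36, 14, 47, None, 23, 45, None, 18, None, None, None, 17]
Insertion path: 36 -> 47 -> 45
Result: insert 46 as right child of 45
Final tree (level order): [36, 14, 47, None, 23, 45, None, 18, None, None, 46, 17]


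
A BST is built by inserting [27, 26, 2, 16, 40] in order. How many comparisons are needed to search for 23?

Search path for 23: 27 -> 26 -> 2 -> 16
Found: False
Comparisons: 4


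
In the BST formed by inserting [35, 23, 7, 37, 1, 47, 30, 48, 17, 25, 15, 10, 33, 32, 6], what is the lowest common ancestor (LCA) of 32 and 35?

Tree insertion order: [35, 23, 7, 37, 1, 47, 30, 48, 17, 25, 15, 10, 33, 32, 6]
Tree (level-order array): [35, 23, 37, 7, 30, None, 47, 1, 17, 25, 33, None, 48, None, 6, 15, None, None, None, 32, None, None, None, None, None, 10]
In a BST, the LCA of p=32, q=35 is the first node v on the
root-to-leaf path with p <= v <= q (go left if both < v, right if both > v).
Walk from root:
  at 35: 32 <= 35 <= 35, this is the LCA
LCA = 35


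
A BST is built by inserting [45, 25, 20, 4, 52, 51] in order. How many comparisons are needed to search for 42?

Search path for 42: 45 -> 25
Found: False
Comparisons: 2


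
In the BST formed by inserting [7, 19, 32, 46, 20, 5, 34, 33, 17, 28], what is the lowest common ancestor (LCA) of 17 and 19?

Tree insertion order: [7, 19, 32, 46, 20, 5, 34, 33, 17, 28]
Tree (level-order array): [7, 5, 19, None, None, 17, 32, None, None, 20, 46, None, 28, 34, None, None, None, 33]
In a BST, the LCA of p=17, q=19 is the first node v on the
root-to-leaf path with p <= v <= q (go left if both < v, right if both > v).
Walk from root:
  at 7: both 17 and 19 > 7, go right
  at 19: 17 <= 19 <= 19, this is the LCA
LCA = 19


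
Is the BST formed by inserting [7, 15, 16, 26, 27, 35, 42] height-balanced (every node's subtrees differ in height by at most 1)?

Tree (level-order array): [7, None, 15, None, 16, None, 26, None, 27, None, 35, None, 42]
Definition: a tree is height-balanced if, at every node, |h(left) - h(right)| <= 1 (empty subtree has height -1).
Bottom-up per-node check:
  node 42: h_left=-1, h_right=-1, diff=0 [OK], height=0
  node 35: h_left=-1, h_right=0, diff=1 [OK], height=1
  node 27: h_left=-1, h_right=1, diff=2 [FAIL (|-1-1|=2 > 1)], height=2
  node 26: h_left=-1, h_right=2, diff=3 [FAIL (|-1-2|=3 > 1)], height=3
  node 16: h_left=-1, h_right=3, diff=4 [FAIL (|-1-3|=4 > 1)], height=4
  node 15: h_left=-1, h_right=4, diff=5 [FAIL (|-1-4|=5 > 1)], height=5
  node 7: h_left=-1, h_right=5, diff=6 [FAIL (|-1-5|=6 > 1)], height=6
Node 27 violates the condition: |-1 - 1| = 2 > 1.
Result: Not balanced


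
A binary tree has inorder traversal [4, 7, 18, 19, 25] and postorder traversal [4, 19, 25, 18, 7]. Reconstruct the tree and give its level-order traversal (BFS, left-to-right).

Inorder:   [4, 7, 18, 19, 25]
Postorder: [4, 19, 25, 18, 7]
Algorithm: postorder visits root last, so walk postorder right-to-left;
each value is the root of the current inorder slice — split it at that
value, recurse on the right subtree first, then the left.
Recursive splits:
  root=7; inorder splits into left=[4], right=[18, 19, 25]
  root=18; inorder splits into left=[], right=[19, 25]
  root=25; inorder splits into left=[19], right=[]
  root=19; inorder splits into left=[], right=[]
  root=4; inorder splits into left=[], right=[]
Reconstructed level-order: [7, 4, 18, 25, 19]


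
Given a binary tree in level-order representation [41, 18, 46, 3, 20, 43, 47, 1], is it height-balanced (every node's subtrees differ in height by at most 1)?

Tree (level-order array): [41, 18, 46, 3, 20, 43, 47, 1]
Definition: a tree is height-balanced if, at every node, |h(left) - h(right)| <= 1 (empty subtree has height -1).
Bottom-up per-node check:
  node 1: h_left=-1, h_right=-1, diff=0 [OK], height=0
  node 3: h_left=0, h_right=-1, diff=1 [OK], height=1
  node 20: h_left=-1, h_right=-1, diff=0 [OK], height=0
  node 18: h_left=1, h_right=0, diff=1 [OK], height=2
  node 43: h_left=-1, h_right=-1, diff=0 [OK], height=0
  node 47: h_left=-1, h_right=-1, diff=0 [OK], height=0
  node 46: h_left=0, h_right=0, diff=0 [OK], height=1
  node 41: h_left=2, h_right=1, diff=1 [OK], height=3
All nodes satisfy the balance condition.
Result: Balanced


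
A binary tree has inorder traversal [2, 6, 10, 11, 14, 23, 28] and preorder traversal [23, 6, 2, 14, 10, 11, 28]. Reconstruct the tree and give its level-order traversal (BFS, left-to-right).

Inorder:  [2, 6, 10, 11, 14, 23, 28]
Preorder: [23, 6, 2, 14, 10, 11, 28]
Algorithm: preorder visits root first, so consume preorder in order;
for each root, split the current inorder slice at that value into
left-subtree inorder and right-subtree inorder, then recurse.
Recursive splits:
  root=23; inorder splits into left=[2, 6, 10, 11, 14], right=[28]
  root=6; inorder splits into left=[2], right=[10, 11, 14]
  root=2; inorder splits into left=[], right=[]
  root=14; inorder splits into left=[10, 11], right=[]
  root=10; inorder splits into left=[], right=[11]
  root=11; inorder splits into left=[], right=[]
  root=28; inorder splits into left=[], right=[]
Reconstructed level-order: [23, 6, 28, 2, 14, 10, 11]


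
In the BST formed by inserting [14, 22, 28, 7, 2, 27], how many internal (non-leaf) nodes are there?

Tree built from: [14, 22, 28, 7, 2, 27]
Tree (level-order array): [14, 7, 22, 2, None, None, 28, None, None, 27]
Rule: An internal node has at least one child.
Per-node child counts:
  node 14: 2 child(ren)
  node 7: 1 child(ren)
  node 2: 0 child(ren)
  node 22: 1 child(ren)
  node 28: 1 child(ren)
  node 27: 0 child(ren)
Matching nodes: [14, 7, 22, 28]
Count of internal (non-leaf) nodes: 4


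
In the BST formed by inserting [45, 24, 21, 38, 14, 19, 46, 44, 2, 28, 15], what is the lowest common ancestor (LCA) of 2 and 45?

Tree insertion order: [45, 24, 21, 38, 14, 19, 46, 44, 2, 28, 15]
Tree (level-order array): [45, 24, 46, 21, 38, None, None, 14, None, 28, 44, 2, 19, None, None, None, None, None, None, 15]
In a BST, the LCA of p=2, q=45 is the first node v on the
root-to-leaf path with p <= v <= q (go left if both < v, right if both > v).
Walk from root:
  at 45: 2 <= 45 <= 45, this is the LCA
LCA = 45


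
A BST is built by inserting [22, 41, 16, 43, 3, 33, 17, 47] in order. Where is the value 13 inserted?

Starting tree (level order): [22, 16, 41, 3, 17, 33, 43, None, None, None, None, None, None, None, 47]
Insertion path: 22 -> 16 -> 3
Result: insert 13 as right child of 3
Final tree (level order): [22, 16, 41, 3, 17, 33, 43, None, 13, None, None, None, None, None, 47]


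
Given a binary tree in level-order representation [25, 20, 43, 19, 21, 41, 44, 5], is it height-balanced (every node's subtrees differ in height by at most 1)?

Tree (level-order array): [25, 20, 43, 19, 21, 41, 44, 5]
Definition: a tree is height-balanced if, at every node, |h(left) - h(right)| <= 1 (empty subtree has height -1).
Bottom-up per-node check:
  node 5: h_left=-1, h_right=-1, diff=0 [OK], height=0
  node 19: h_left=0, h_right=-1, diff=1 [OK], height=1
  node 21: h_left=-1, h_right=-1, diff=0 [OK], height=0
  node 20: h_left=1, h_right=0, diff=1 [OK], height=2
  node 41: h_left=-1, h_right=-1, diff=0 [OK], height=0
  node 44: h_left=-1, h_right=-1, diff=0 [OK], height=0
  node 43: h_left=0, h_right=0, diff=0 [OK], height=1
  node 25: h_left=2, h_right=1, diff=1 [OK], height=3
All nodes satisfy the balance condition.
Result: Balanced


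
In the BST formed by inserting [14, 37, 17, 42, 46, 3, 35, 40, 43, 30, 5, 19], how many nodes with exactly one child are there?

Tree built from: [14, 37, 17, 42, 46, 3, 35, 40, 43, 30, 5, 19]
Tree (level-order array): [14, 3, 37, None, 5, 17, 42, None, None, None, 35, 40, 46, 30, None, None, None, 43, None, 19]
Rule: These are nodes with exactly 1 non-null child.
Per-node child counts:
  node 14: 2 child(ren)
  node 3: 1 child(ren)
  node 5: 0 child(ren)
  node 37: 2 child(ren)
  node 17: 1 child(ren)
  node 35: 1 child(ren)
  node 30: 1 child(ren)
  node 19: 0 child(ren)
  node 42: 2 child(ren)
  node 40: 0 child(ren)
  node 46: 1 child(ren)
  node 43: 0 child(ren)
Matching nodes: [3, 17, 35, 30, 46]
Count of nodes with exactly one child: 5


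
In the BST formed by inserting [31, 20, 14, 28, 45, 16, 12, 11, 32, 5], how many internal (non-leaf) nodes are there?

Tree built from: [31, 20, 14, 28, 45, 16, 12, 11, 32, 5]
Tree (level-order array): [31, 20, 45, 14, 28, 32, None, 12, 16, None, None, None, None, 11, None, None, None, 5]
Rule: An internal node has at least one child.
Per-node child counts:
  node 31: 2 child(ren)
  node 20: 2 child(ren)
  node 14: 2 child(ren)
  node 12: 1 child(ren)
  node 11: 1 child(ren)
  node 5: 0 child(ren)
  node 16: 0 child(ren)
  node 28: 0 child(ren)
  node 45: 1 child(ren)
  node 32: 0 child(ren)
Matching nodes: [31, 20, 14, 12, 11, 45]
Count of internal (non-leaf) nodes: 6


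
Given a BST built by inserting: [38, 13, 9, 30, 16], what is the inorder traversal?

Tree insertion order: [38, 13, 9, 30, 16]
Tree (level-order array): [38, 13, None, 9, 30, None, None, 16]
Inorder traversal: [9, 13, 16, 30, 38]


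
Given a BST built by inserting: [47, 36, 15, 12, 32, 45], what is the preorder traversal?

Tree insertion order: [47, 36, 15, 12, 32, 45]
Tree (level-order array): [47, 36, None, 15, 45, 12, 32]
Preorder traversal: [47, 36, 15, 12, 32, 45]


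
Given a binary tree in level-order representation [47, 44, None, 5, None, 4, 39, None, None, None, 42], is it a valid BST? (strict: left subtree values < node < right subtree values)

Level-order array: [47, 44, None, 5, None, 4, 39, None, None, None, 42]
Validate using subtree bounds (lo, hi): at each node, require lo < value < hi,
then recurse left with hi=value and right with lo=value.
Preorder trace (stopping at first violation):
  at node 47 with bounds (-inf, +inf): OK
  at node 44 with bounds (-inf, 47): OK
  at node 5 with bounds (-inf, 44): OK
  at node 4 with bounds (-inf, 5): OK
  at node 39 with bounds (5, 44): OK
  at node 42 with bounds (39, 44): OK
No violation found at any node.
Result: Valid BST


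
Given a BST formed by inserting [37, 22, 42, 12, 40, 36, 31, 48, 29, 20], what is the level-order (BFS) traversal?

Tree insertion order: [37, 22, 42, 12, 40, 36, 31, 48, 29, 20]
Tree (level-order array): [37, 22, 42, 12, 36, 40, 48, None, 20, 31, None, None, None, None, None, None, None, 29]
BFS from the root, enqueuing left then right child of each popped node:
  queue [37] -> pop 37, enqueue [22, 42], visited so far: [37]
  queue [22, 42] -> pop 22, enqueue [12, 36], visited so far: [37, 22]
  queue [42, 12, 36] -> pop 42, enqueue [40, 48], visited so far: [37, 22, 42]
  queue [12, 36, 40, 48] -> pop 12, enqueue [20], visited so far: [37, 22, 42, 12]
  queue [36, 40, 48, 20] -> pop 36, enqueue [31], visited so far: [37, 22, 42, 12, 36]
  queue [40, 48, 20, 31] -> pop 40, enqueue [none], visited so far: [37, 22, 42, 12, 36, 40]
  queue [48, 20, 31] -> pop 48, enqueue [none], visited so far: [37, 22, 42, 12, 36, 40, 48]
  queue [20, 31] -> pop 20, enqueue [none], visited so far: [37, 22, 42, 12, 36, 40, 48, 20]
  queue [31] -> pop 31, enqueue [29], visited so far: [37, 22, 42, 12, 36, 40, 48, 20, 31]
  queue [29] -> pop 29, enqueue [none], visited so far: [37, 22, 42, 12, 36, 40, 48, 20, 31, 29]
Result: [37, 22, 42, 12, 36, 40, 48, 20, 31, 29]


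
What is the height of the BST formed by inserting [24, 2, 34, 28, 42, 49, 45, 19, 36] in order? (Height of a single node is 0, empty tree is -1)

Insertion order: [24, 2, 34, 28, 42, 49, 45, 19, 36]
Tree (level-order array): [24, 2, 34, None, 19, 28, 42, None, None, None, None, 36, 49, None, None, 45]
Compute height bottom-up (empty subtree = -1):
  height(19) = 1 + max(-1, -1) = 0
  height(2) = 1 + max(-1, 0) = 1
  height(28) = 1 + max(-1, -1) = 0
  height(36) = 1 + max(-1, -1) = 0
  height(45) = 1 + max(-1, -1) = 0
  height(49) = 1 + max(0, -1) = 1
  height(42) = 1 + max(0, 1) = 2
  height(34) = 1 + max(0, 2) = 3
  height(24) = 1 + max(1, 3) = 4
Height = 4


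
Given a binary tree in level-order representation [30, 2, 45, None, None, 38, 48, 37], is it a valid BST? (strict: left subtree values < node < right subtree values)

Level-order array: [30, 2, 45, None, None, 38, 48, 37]
Validate using subtree bounds (lo, hi): at each node, require lo < value < hi,
then recurse left with hi=value and right with lo=value.
Preorder trace (stopping at first violation):
  at node 30 with bounds (-inf, +inf): OK
  at node 2 with bounds (-inf, 30): OK
  at node 45 with bounds (30, +inf): OK
  at node 38 with bounds (30, 45): OK
  at node 37 with bounds (30, 38): OK
  at node 48 with bounds (45, +inf): OK
No violation found at any node.
Result: Valid BST


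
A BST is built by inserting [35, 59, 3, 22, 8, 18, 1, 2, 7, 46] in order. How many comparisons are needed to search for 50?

Search path for 50: 35 -> 59 -> 46
Found: False
Comparisons: 3


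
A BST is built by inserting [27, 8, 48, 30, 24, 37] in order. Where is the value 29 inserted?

Starting tree (level order): [27, 8, 48, None, 24, 30, None, None, None, None, 37]
Insertion path: 27 -> 48 -> 30
Result: insert 29 as left child of 30
Final tree (level order): [27, 8, 48, None, 24, 30, None, None, None, 29, 37]


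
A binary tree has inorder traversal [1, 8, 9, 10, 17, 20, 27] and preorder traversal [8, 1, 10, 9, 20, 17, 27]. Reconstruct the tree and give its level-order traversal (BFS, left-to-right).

Inorder:  [1, 8, 9, 10, 17, 20, 27]
Preorder: [8, 1, 10, 9, 20, 17, 27]
Algorithm: preorder visits root first, so consume preorder in order;
for each root, split the current inorder slice at that value into
left-subtree inorder and right-subtree inorder, then recurse.
Recursive splits:
  root=8; inorder splits into left=[1], right=[9, 10, 17, 20, 27]
  root=1; inorder splits into left=[], right=[]
  root=10; inorder splits into left=[9], right=[17, 20, 27]
  root=9; inorder splits into left=[], right=[]
  root=20; inorder splits into left=[17], right=[27]
  root=17; inorder splits into left=[], right=[]
  root=27; inorder splits into left=[], right=[]
Reconstructed level-order: [8, 1, 10, 9, 20, 17, 27]


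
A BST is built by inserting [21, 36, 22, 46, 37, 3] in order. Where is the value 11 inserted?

Starting tree (level order): [21, 3, 36, None, None, 22, 46, None, None, 37]
Insertion path: 21 -> 3
Result: insert 11 as right child of 3
Final tree (level order): [21, 3, 36, None, 11, 22, 46, None, None, None, None, 37]


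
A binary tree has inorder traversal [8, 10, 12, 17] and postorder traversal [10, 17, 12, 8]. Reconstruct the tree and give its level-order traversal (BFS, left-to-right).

Inorder:   [8, 10, 12, 17]
Postorder: [10, 17, 12, 8]
Algorithm: postorder visits root last, so walk postorder right-to-left;
each value is the root of the current inorder slice — split it at that
value, recurse on the right subtree first, then the left.
Recursive splits:
  root=8; inorder splits into left=[], right=[10, 12, 17]
  root=12; inorder splits into left=[10], right=[17]
  root=17; inorder splits into left=[], right=[]
  root=10; inorder splits into left=[], right=[]
Reconstructed level-order: [8, 12, 10, 17]


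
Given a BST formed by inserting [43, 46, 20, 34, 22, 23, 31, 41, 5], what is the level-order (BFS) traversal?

Tree insertion order: [43, 46, 20, 34, 22, 23, 31, 41, 5]
Tree (level-order array): [43, 20, 46, 5, 34, None, None, None, None, 22, 41, None, 23, None, None, None, 31]
BFS from the root, enqueuing left then right child of each popped node:
  queue [43] -> pop 43, enqueue [20, 46], visited so far: [43]
  queue [20, 46] -> pop 20, enqueue [5, 34], visited so far: [43, 20]
  queue [46, 5, 34] -> pop 46, enqueue [none], visited so far: [43, 20, 46]
  queue [5, 34] -> pop 5, enqueue [none], visited so far: [43, 20, 46, 5]
  queue [34] -> pop 34, enqueue [22, 41], visited so far: [43, 20, 46, 5, 34]
  queue [22, 41] -> pop 22, enqueue [23], visited so far: [43, 20, 46, 5, 34, 22]
  queue [41, 23] -> pop 41, enqueue [none], visited so far: [43, 20, 46, 5, 34, 22, 41]
  queue [23] -> pop 23, enqueue [31], visited so far: [43, 20, 46, 5, 34, 22, 41, 23]
  queue [31] -> pop 31, enqueue [none], visited so far: [43, 20, 46, 5, 34, 22, 41, 23, 31]
Result: [43, 20, 46, 5, 34, 22, 41, 23, 31]


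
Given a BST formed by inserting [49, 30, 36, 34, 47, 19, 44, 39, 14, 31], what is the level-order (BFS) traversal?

Tree insertion order: [49, 30, 36, 34, 47, 19, 44, 39, 14, 31]
Tree (level-order array): [49, 30, None, 19, 36, 14, None, 34, 47, None, None, 31, None, 44, None, None, None, 39]
BFS from the root, enqueuing left then right child of each popped node:
  queue [49] -> pop 49, enqueue [30], visited so far: [49]
  queue [30] -> pop 30, enqueue [19, 36], visited so far: [49, 30]
  queue [19, 36] -> pop 19, enqueue [14], visited so far: [49, 30, 19]
  queue [36, 14] -> pop 36, enqueue [34, 47], visited so far: [49, 30, 19, 36]
  queue [14, 34, 47] -> pop 14, enqueue [none], visited so far: [49, 30, 19, 36, 14]
  queue [34, 47] -> pop 34, enqueue [31], visited so far: [49, 30, 19, 36, 14, 34]
  queue [47, 31] -> pop 47, enqueue [44], visited so far: [49, 30, 19, 36, 14, 34, 47]
  queue [31, 44] -> pop 31, enqueue [none], visited so far: [49, 30, 19, 36, 14, 34, 47, 31]
  queue [44] -> pop 44, enqueue [39], visited so far: [49, 30, 19, 36, 14, 34, 47, 31, 44]
  queue [39] -> pop 39, enqueue [none], visited so far: [49, 30, 19, 36, 14, 34, 47, 31, 44, 39]
Result: [49, 30, 19, 36, 14, 34, 47, 31, 44, 39]


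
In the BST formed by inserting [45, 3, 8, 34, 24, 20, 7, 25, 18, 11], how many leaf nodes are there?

Tree built from: [45, 3, 8, 34, 24, 20, 7, 25, 18, 11]
Tree (level-order array): [45, 3, None, None, 8, 7, 34, None, None, 24, None, 20, 25, 18, None, None, None, 11]
Rule: A leaf has 0 children.
Per-node child counts:
  node 45: 1 child(ren)
  node 3: 1 child(ren)
  node 8: 2 child(ren)
  node 7: 0 child(ren)
  node 34: 1 child(ren)
  node 24: 2 child(ren)
  node 20: 1 child(ren)
  node 18: 1 child(ren)
  node 11: 0 child(ren)
  node 25: 0 child(ren)
Matching nodes: [7, 11, 25]
Count of leaf nodes: 3


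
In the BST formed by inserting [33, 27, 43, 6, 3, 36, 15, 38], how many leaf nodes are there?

Tree built from: [33, 27, 43, 6, 3, 36, 15, 38]
Tree (level-order array): [33, 27, 43, 6, None, 36, None, 3, 15, None, 38]
Rule: A leaf has 0 children.
Per-node child counts:
  node 33: 2 child(ren)
  node 27: 1 child(ren)
  node 6: 2 child(ren)
  node 3: 0 child(ren)
  node 15: 0 child(ren)
  node 43: 1 child(ren)
  node 36: 1 child(ren)
  node 38: 0 child(ren)
Matching nodes: [3, 15, 38]
Count of leaf nodes: 3


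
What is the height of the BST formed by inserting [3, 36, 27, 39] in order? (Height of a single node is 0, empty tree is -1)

Insertion order: [3, 36, 27, 39]
Tree (level-order array): [3, None, 36, 27, 39]
Compute height bottom-up (empty subtree = -1):
  height(27) = 1 + max(-1, -1) = 0
  height(39) = 1 + max(-1, -1) = 0
  height(36) = 1 + max(0, 0) = 1
  height(3) = 1 + max(-1, 1) = 2
Height = 2


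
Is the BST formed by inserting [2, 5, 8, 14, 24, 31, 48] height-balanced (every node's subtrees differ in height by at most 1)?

Tree (level-order array): [2, None, 5, None, 8, None, 14, None, 24, None, 31, None, 48]
Definition: a tree is height-balanced if, at every node, |h(left) - h(right)| <= 1 (empty subtree has height -1).
Bottom-up per-node check:
  node 48: h_left=-1, h_right=-1, diff=0 [OK], height=0
  node 31: h_left=-1, h_right=0, diff=1 [OK], height=1
  node 24: h_left=-1, h_right=1, diff=2 [FAIL (|-1-1|=2 > 1)], height=2
  node 14: h_left=-1, h_right=2, diff=3 [FAIL (|-1-2|=3 > 1)], height=3
  node 8: h_left=-1, h_right=3, diff=4 [FAIL (|-1-3|=4 > 1)], height=4
  node 5: h_left=-1, h_right=4, diff=5 [FAIL (|-1-4|=5 > 1)], height=5
  node 2: h_left=-1, h_right=5, diff=6 [FAIL (|-1-5|=6 > 1)], height=6
Node 24 violates the condition: |-1 - 1| = 2 > 1.
Result: Not balanced


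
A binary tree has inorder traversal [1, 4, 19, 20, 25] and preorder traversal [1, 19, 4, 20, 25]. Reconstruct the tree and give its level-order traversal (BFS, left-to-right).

Inorder:  [1, 4, 19, 20, 25]
Preorder: [1, 19, 4, 20, 25]
Algorithm: preorder visits root first, so consume preorder in order;
for each root, split the current inorder slice at that value into
left-subtree inorder and right-subtree inorder, then recurse.
Recursive splits:
  root=1; inorder splits into left=[], right=[4, 19, 20, 25]
  root=19; inorder splits into left=[4], right=[20, 25]
  root=4; inorder splits into left=[], right=[]
  root=20; inorder splits into left=[], right=[25]
  root=25; inorder splits into left=[], right=[]
Reconstructed level-order: [1, 19, 4, 20, 25]


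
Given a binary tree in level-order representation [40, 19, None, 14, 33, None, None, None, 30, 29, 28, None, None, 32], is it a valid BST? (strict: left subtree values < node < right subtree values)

Level-order array: [40, 19, None, 14, 33, None, None, None, 30, 29, 28, None, None, 32]
Validate using subtree bounds (lo, hi): at each node, require lo < value < hi,
then recurse left with hi=value and right with lo=value.
Preorder trace (stopping at first violation):
  at node 40 with bounds (-inf, +inf): OK
  at node 19 with bounds (-inf, 40): OK
  at node 14 with bounds (-inf, 19): OK
  at node 33 with bounds (19, 40): OK
  at node 30 with bounds (33, 40): VIOLATION
Node 30 violates its bound: not (33 < 30 < 40).
Result: Not a valid BST


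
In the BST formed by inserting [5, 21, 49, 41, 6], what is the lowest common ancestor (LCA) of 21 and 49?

Tree insertion order: [5, 21, 49, 41, 6]
Tree (level-order array): [5, None, 21, 6, 49, None, None, 41]
In a BST, the LCA of p=21, q=49 is the first node v on the
root-to-leaf path with p <= v <= q (go left if both < v, right if both > v).
Walk from root:
  at 5: both 21 and 49 > 5, go right
  at 21: 21 <= 21 <= 49, this is the LCA
LCA = 21


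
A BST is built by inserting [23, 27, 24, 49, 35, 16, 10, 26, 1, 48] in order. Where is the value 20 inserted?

Starting tree (level order): [23, 16, 27, 10, None, 24, 49, 1, None, None, 26, 35, None, None, None, None, None, None, 48]
Insertion path: 23 -> 16
Result: insert 20 as right child of 16
Final tree (level order): [23, 16, 27, 10, 20, 24, 49, 1, None, None, None, None, 26, 35, None, None, None, None, None, None, 48]


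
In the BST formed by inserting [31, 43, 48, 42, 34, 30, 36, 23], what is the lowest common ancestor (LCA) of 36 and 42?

Tree insertion order: [31, 43, 48, 42, 34, 30, 36, 23]
Tree (level-order array): [31, 30, 43, 23, None, 42, 48, None, None, 34, None, None, None, None, 36]
In a BST, the LCA of p=36, q=42 is the first node v on the
root-to-leaf path with p <= v <= q (go left if both < v, right if both > v).
Walk from root:
  at 31: both 36 and 42 > 31, go right
  at 43: both 36 and 42 < 43, go left
  at 42: 36 <= 42 <= 42, this is the LCA
LCA = 42


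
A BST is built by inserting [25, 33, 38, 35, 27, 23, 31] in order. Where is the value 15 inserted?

Starting tree (level order): [25, 23, 33, None, None, 27, 38, None, 31, 35]
Insertion path: 25 -> 23
Result: insert 15 as left child of 23
Final tree (level order): [25, 23, 33, 15, None, 27, 38, None, None, None, 31, 35]


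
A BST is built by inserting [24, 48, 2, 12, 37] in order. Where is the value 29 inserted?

Starting tree (level order): [24, 2, 48, None, 12, 37]
Insertion path: 24 -> 48 -> 37
Result: insert 29 as left child of 37
Final tree (level order): [24, 2, 48, None, 12, 37, None, None, None, 29]


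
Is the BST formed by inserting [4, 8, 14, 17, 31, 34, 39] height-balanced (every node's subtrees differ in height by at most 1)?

Tree (level-order array): [4, None, 8, None, 14, None, 17, None, 31, None, 34, None, 39]
Definition: a tree is height-balanced if, at every node, |h(left) - h(right)| <= 1 (empty subtree has height -1).
Bottom-up per-node check:
  node 39: h_left=-1, h_right=-1, diff=0 [OK], height=0
  node 34: h_left=-1, h_right=0, diff=1 [OK], height=1
  node 31: h_left=-1, h_right=1, diff=2 [FAIL (|-1-1|=2 > 1)], height=2
  node 17: h_left=-1, h_right=2, diff=3 [FAIL (|-1-2|=3 > 1)], height=3
  node 14: h_left=-1, h_right=3, diff=4 [FAIL (|-1-3|=4 > 1)], height=4
  node 8: h_left=-1, h_right=4, diff=5 [FAIL (|-1-4|=5 > 1)], height=5
  node 4: h_left=-1, h_right=5, diff=6 [FAIL (|-1-5|=6 > 1)], height=6
Node 31 violates the condition: |-1 - 1| = 2 > 1.
Result: Not balanced


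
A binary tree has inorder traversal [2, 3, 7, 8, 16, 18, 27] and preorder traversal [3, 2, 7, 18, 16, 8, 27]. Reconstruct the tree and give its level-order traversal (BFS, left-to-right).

Inorder:  [2, 3, 7, 8, 16, 18, 27]
Preorder: [3, 2, 7, 18, 16, 8, 27]
Algorithm: preorder visits root first, so consume preorder in order;
for each root, split the current inorder slice at that value into
left-subtree inorder and right-subtree inorder, then recurse.
Recursive splits:
  root=3; inorder splits into left=[2], right=[7, 8, 16, 18, 27]
  root=2; inorder splits into left=[], right=[]
  root=7; inorder splits into left=[], right=[8, 16, 18, 27]
  root=18; inorder splits into left=[8, 16], right=[27]
  root=16; inorder splits into left=[8], right=[]
  root=8; inorder splits into left=[], right=[]
  root=27; inorder splits into left=[], right=[]
Reconstructed level-order: [3, 2, 7, 18, 16, 27, 8]


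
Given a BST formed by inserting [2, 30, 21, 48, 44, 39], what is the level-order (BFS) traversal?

Tree insertion order: [2, 30, 21, 48, 44, 39]
Tree (level-order array): [2, None, 30, 21, 48, None, None, 44, None, 39]
BFS from the root, enqueuing left then right child of each popped node:
  queue [2] -> pop 2, enqueue [30], visited so far: [2]
  queue [30] -> pop 30, enqueue [21, 48], visited so far: [2, 30]
  queue [21, 48] -> pop 21, enqueue [none], visited so far: [2, 30, 21]
  queue [48] -> pop 48, enqueue [44], visited so far: [2, 30, 21, 48]
  queue [44] -> pop 44, enqueue [39], visited so far: [2, 30, 21, 48, 44]
  queue [39] -> pop 39, enqueue [none], visited so far: [2, 30, 21, 48, 44, 39]
Result: [2, 30, 21, 48, 44, 39]


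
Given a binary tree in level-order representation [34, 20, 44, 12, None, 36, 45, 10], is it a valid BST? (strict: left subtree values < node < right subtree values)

Level-order array: [34, 20, 44, 12, None, 36, 45, 10]
Validate using subtree bounds (lo, hi): at each node, require lo < value < hi,
then recurse left with hi=value and right with lo=value.
Preorder trace (stopping at first violation):
  at node 34 with bounds (-inf, +inf): OK
  at node 20 with bounds (-inf, 34): OK
  at node 12 with bounds (-inf, 20): OK
  at node 10 with bounds (-inf, 12): OK
  at node 44 with bounds (34, +inf): OK
  at node 36 with bounds (34, 44): OK
  at node 45 with bounds (44, +inf): OK
No violation found at any node.
Result: Valid BST


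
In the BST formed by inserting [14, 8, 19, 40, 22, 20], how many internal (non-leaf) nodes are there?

Tree built from: [14, 8, 19, 40, 22, 20]
Tree (level-order array): [14, 8, 19, None, None, None, 40, 22, None, 20]
Rule: An internal node has at least one child.
Per-node child counts:
  node 14: 2 child(ren)
  node 8: 0 child(ren)
  node 19: 1 child(ren)
  node 40: 1 child(ren)
  node 22: 1 child(ren)
  node 20: 0 child(ren)
Matching nodes: [14, 19, 40, 22]
Count of internal (non-leaf) nodes: 4


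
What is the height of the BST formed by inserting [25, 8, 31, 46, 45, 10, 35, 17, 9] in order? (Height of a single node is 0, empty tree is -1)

Insertion order: [25, 8, 31, 46, 45, 10, 35, 17, 9]
Tree (level-order array): [25, 8, 31, None, 10, None, 46, 9, 17, 45, None, None, None, None, None, 35]
Compute height bottom-up (empty subtree = -1):
  height(9) = 1 + max(-1, -1) = 0
  height(17) = 1 + max(-1, -1) = 0
  height(10) = 1 + max(0, 0) = 1
  height(8) = 1 + max(-1, 1) = 2
  height(35) = 1 + max(-1, -1) = 0
  height(45) = 1 + max(0, -1) = 1
  height(46) = 1 + max(1, -1) = 2
  height(31) = 1 + max(-1, 2) = 3
  height(25) = 1 + max(2, 3) = 4
Height = 4


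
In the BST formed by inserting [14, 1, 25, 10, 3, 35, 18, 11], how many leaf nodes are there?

Tree built from: [14, 1, 25, 10, 3, 35, 18, 11]
Tree (level-order array): [14, 1, 25, None, 10, 18, 35, 3, 11]
Rule: A leaf has 0 children.
Per-node child counts:
  node 14: 2 child(ren)
  node 1: 1 child(ren)
  node 10: 2 child(ren)
  node 3: 0 child(ren)
  node 11: 0 child(ren)
  node 25: 2 child(ren)
  node 18: 0 child(ren)
  node 35: 0 child(ren)
Matching nodes: [3, 11, 18, 35]
Count of leaf nodes: 4


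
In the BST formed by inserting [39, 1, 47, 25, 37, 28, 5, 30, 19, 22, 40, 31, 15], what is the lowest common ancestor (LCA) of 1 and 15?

Tree insertion order: [39, 1, 47, 25, 37, 28, 5, 30, 19, 22, 40, 31, 15]
Tree (level-order array): [39, 1, 47, None, 25, 40, None, 5, 37, None, None, None, 19, 28, None, 15, 22, None, 30, None, None, None, None, None, 31]
In a BST, the LCA of p=1, q=15 is the first node v on the
root-to-leaf path with p <= v <= q (go left if both < v, right if both > v).
Walk from root:
  at 39: both 1 and 15 < 39, go left
  at 1: 1 <= 1 <= 15, this is the LCA
LCA = 1


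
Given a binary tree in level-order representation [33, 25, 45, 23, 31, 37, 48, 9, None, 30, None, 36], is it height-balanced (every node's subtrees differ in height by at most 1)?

Tree (level-order array): [33, 25, 45, 23, 31, 37, 48, 9, None, 30, None, 36]
Definition: a tree is height-balanced if, at every node, |h(left) - h(right)| <= 1 (empty subtree has height -1).
Bottom-up per-node check:
  node 9: h_left=-1, h_right=-1, diff=0 [OK], height=0
  node 23: h_left=0, h_right=-1, diff=1 [OK], height=1
  node 30: h_left=-1, h_right=-1, diff=0 [OK], height=0
  node 31: h_left=0, h_right=-1, diff=1 [OK], height=1
  node 25: h_left=1, h_right=1, diff=0 [OK], height=2
  node 36: h_left=-1, h_right=-1, diff=0 [OK], height=0
  node 37: h_left=0, h_right=-1, diff=1 [OK], height=1
  node 48: h_left=-1, h_right=-1, diff=0 [OK], height=0
  node 45: h_left=1, h_right=0, diff=1 [OK], height=2
  node 33: h_left=2, h_right=2, diff=0 [OK], height=3
All nodes satisfy the balance condition.
Result: Balanced


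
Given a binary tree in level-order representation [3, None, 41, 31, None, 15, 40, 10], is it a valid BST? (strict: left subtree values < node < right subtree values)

Level-order array: [3, None, 41, 31, None, 15, 40, 10]
Validate using subtree bounds (lo, hi): at each node, require lo < value < hi,
then recurse left with hi=value and right with lo=value.
Preorder trace (stopping at first violation):
  at node 3 with bounds (-inf, +inf): OK
  at node 41 with bounds (3, +inf): OK
  at node 31 with bounds (3, 41): OK
  at node 15 with bounds (3, 31): OK
  at node 10 with bounds (3, 15): OK
  at node 40 with bounds (31, 41): OK
No violation found at any node.
Result: Valid BST


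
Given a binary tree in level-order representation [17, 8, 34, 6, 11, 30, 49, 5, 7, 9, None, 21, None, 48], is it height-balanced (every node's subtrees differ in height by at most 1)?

Tree (level-order array): [17, 8, 34, 6, 11, 30, 49, 5, 7, 9, None, 21, None, 48]
Definition: a tree is height-balanced if, at every node, |h(left) - h(right)| <= 1 (empty subtree has height -1).
Bottom-up per-node check:
  node 5: h_left=-1, h_right=-1, diff=0 [OK], height=0
  node 7: h_left=-1, h_right=-1, diff=0 [OK], height=0
  node 6: h_left=0, h_right=0, diff=0 [OK], height=1
  node 9: h_left=-1, h_right=-1, diff=0 [OK], height=0
  node 11: h_left=0, h_right=-1, diff=1 [OK], height=1
  node 8: h_left=1, h_right=1, diff=0 [OK], height=2
  node 21: h_left=-1, h_right=-1, diff=0 [OK], height=0
  node 30: h_left=0, h_right=-1, diff=1 [OK], height=1
  node 48: h_left=-1, h_right=-1, diff=0 [OK], height=0
  node 49: h_left=0, h_right=-1, diff=1 [OK], height=1
  node 34: h_left=1, h_right=1, diff=0 [OK], height=2
  node 17: h_left=2, h_right=2, diff=0 [OK], height=3
All nodes satisfy the balance condition.
Result: Balanced


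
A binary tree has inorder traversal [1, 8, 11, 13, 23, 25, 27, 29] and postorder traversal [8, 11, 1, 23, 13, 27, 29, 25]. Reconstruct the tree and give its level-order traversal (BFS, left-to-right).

Inorder:   [1, 8, 11, 13, 23, 25, 27, 29]
Postorder: [8, 11, 1, 23, 13, 27, 29, 25]
Algorithm: postorder visits root last, so walk postorder right-to-left;
each value is the root of the current inorder slice — split it at that
value, recurse on the right subtree first, then the left.
Recursive splits:
  root=25; inorder splits into left=[1, 8, 11, 13, 23], right=[27, 29]
  root=29; inorder splits into left=[27], right=[]
  root=27; inorder splits into left=[], right=[]
  root=13; inorder splits into left=[1, 8, 11], right=[23]
  root=23; inorder splits into left=[], right=[]
  root=1; inorder splits into left=[], right=[8, 11]
  root=11; inorder splits into left=[8], right=[]
  root=8; inorder splits into left=[], right=[]
Reconstructed level-order: [25, 13, 29, 1, 23, 27, 11, 8]


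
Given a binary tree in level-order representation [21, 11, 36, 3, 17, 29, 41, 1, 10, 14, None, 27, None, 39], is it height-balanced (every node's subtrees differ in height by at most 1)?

Tree (level-order array): [21, 11, 36, 3, 17, 29, 41, 1, 10, 14, None, 27, None, 39]
Definition: a tree is height-balanced if, at every node, |h(left) - h(right)| <= 1 (empty subtree has height -1).
Bottom-up per-node check:
  node 1: h_left=-1, h_right=-1, diff=0 [OK], height=0
  node 10: h_left=-1, h_right=-1, diff=0 [OK], height=0
  node 3: h_left=0, h_right=0, diff=0 [OK], height=1
  node 14: h_left=-1, h_right=-1, diff=0 [OK], height=0
  node 17: h_left=0, h_right=-1, diff=1 [OK], height=1
  node 11: h_left=1, h_right=1, diff=0 [OK], height=2
  node 27: h_left=-1, h_right=-1, diff=0 [OK], height=0
  node 29: h_left=0, h_right=-1, diff=1 [OK], height=1
  node 39: h_left=-1, h_right=-1, diff=0 [OK], height=0
  node 41: h_left=0, h_right=-1, diff=1 [OK], height=1
  node 36: h_left=1, h_right=1, diff=0 [OK], height=2
  node 21: h_left=2, h_right=2, diff=0 [OK], height=3
All nodes satisfy the balance condition.
Result: Balanced


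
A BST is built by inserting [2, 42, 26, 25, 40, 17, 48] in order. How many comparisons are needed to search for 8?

Search path for 8: 2 -> 42 -> 26 -> 25 -> 17
Found: False
Comparisons: 5


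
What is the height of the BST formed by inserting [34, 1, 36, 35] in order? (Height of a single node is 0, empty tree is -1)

Insertion order: [34, 1, 36, 35]
Tree (level-order array): [34, 1, 36, None, None, 35]
Compute height bottom-up (empty subtree = -1):
  height(1) = 1 + max(-1, -1) = 0
  height(35) = 1 + max(-1, -1) = 0
  height(36) = 1 + max(0, -1) = 1
  height(34) = 1 + max(0, 1) = 2
Height = 2


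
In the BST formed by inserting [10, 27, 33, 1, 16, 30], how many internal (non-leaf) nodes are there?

Tree built from: [10, 27, 33, 1, 16, 30]
Tree (level-order array): [10, 1, 27, None, None, 16, 33, None, None, 30]
Rule: An internal node has at least one child.
Per-node child counts:
  node 10: 2 child(ren)
  node 1: 0 child(ren)
  node 27: 2 child(ren)
  node 16: 0 child(ren)
  node 33: 1 child(ren)
  node 30: 0 child(ren)
Matching nodes: [10, 27, 33]
Count of internal (non-leaf) nodes: 3
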